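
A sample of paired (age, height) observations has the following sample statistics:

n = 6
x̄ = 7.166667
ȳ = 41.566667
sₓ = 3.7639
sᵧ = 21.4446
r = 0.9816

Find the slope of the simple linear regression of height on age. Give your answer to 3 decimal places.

b = r · sᵧ/sₓ = 0.9816 · 21.4446/3.7639 = 5.592609

5.593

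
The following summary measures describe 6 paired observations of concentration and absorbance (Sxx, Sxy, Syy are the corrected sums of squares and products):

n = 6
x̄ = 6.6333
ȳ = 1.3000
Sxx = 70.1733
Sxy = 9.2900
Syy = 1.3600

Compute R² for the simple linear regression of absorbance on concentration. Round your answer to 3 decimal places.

R² = Sxy²/(Sxx·Syy) = (9.29)²/(70.1733·1.36) = 0.904317

0.904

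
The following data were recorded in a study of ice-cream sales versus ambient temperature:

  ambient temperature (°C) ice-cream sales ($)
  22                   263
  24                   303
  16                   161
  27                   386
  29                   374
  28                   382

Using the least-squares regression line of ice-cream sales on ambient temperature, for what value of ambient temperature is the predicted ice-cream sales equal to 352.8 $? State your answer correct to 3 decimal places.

26.620

n = 6, Σx = 146, Σy = 1869, Σxy = 47598, Σx² = 3670
Sxx = Σx² − (Σx)²/n = 3670 − 3552.666667 = 117.333333
Sxy = Σxy − (Σx)(Σy)/n = 47598 − 45479 = 2119
b = Sxy/Sxx = 2119/117.333333 = 18.059659
a = ȳ − b·x̄ = 311.5 − 18.059659·24.333333 = -127.951705
Set a + b·x = 352.8: x = (352.8 − (-127.951705)) / 18.059659 = 26.620198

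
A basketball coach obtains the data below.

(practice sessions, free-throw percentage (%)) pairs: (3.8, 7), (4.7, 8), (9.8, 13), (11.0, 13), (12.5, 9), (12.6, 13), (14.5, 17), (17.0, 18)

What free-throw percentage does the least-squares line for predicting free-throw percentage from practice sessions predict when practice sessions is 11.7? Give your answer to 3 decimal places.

n = 8, Σx = 85.9, Σy = 98, Σxy = 1163.4, Σx² = 1067.83
Sxx = Σx² − (Σx)²/n = 1067.83 − 922.35125 = 145.47875
Sxy = Σxy − (Σx)(Σy)/n = 1163.4 − 1052.275 = 111.125
b = Sxy/Sxx = 111.125/145.47875 = 0.763857
a = ȳ − b·x̄ = 12.25 − 0.763857·10.7375 = 4.048083
ŷ(11.7) = a + b·11.7 = 4.048083 + 0.763857·11.7 = 12.985213

12.985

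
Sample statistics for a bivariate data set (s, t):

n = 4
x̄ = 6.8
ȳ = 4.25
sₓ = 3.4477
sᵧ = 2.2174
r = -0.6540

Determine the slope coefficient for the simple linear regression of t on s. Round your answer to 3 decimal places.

b = r · sᵧ/sₓ = -0.654 · 2.2174/3.4477 = -0.420622

-0.421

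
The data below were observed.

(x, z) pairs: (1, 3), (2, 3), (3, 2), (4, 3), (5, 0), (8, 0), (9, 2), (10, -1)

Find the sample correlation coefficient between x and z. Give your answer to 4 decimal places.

-0.7402

n = 8, Σx = 42, Σy = 12, Σxy = 35, Σx² = 300, Σy² = 36
Sxx = Σx² − (Σx)²/n = 300 − 220.5 = 79.5
Sxy = Σxy − (Σx)(Σy)/n = 35 − 63 = -28
Syy = Σy² − (Σy)²/n = 36 − 18 = 18
r = Sxy/√(Sxx·Syy) = -28/√(1431) = -28/37.828561 = -0.740181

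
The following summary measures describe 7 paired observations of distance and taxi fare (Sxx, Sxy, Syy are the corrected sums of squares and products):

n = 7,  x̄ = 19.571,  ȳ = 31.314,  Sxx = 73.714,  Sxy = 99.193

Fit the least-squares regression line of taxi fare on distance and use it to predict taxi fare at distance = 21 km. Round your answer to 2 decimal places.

b = Sxy/Sxx = 99.193/73.714 = 1.345647
a = ȳ − b·x̄ = 31.314 − 1.345647·19.571 = 4.978349
ŷ(21) = a + b·21 = 4.978349 + 1.345647·21 = 33.236929

33.24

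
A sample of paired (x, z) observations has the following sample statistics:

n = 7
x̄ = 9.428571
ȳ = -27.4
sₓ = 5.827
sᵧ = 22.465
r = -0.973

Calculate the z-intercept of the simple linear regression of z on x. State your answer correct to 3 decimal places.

7.969

b = r · sᵧ/sₓ = -0.973 · 22.465/5.827 = -3.751235
a = ȳ − b·x̄ = -27.4 − (-3.751235)·9.428571 = 7.968783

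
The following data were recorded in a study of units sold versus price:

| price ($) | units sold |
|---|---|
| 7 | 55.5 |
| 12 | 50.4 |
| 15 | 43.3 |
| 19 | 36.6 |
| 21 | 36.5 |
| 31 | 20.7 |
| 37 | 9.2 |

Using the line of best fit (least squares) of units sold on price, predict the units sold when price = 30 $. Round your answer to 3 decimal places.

n = 7, Σx = 142, Σy = 252.2, Σxy = 4086.8, Σx² = 3550
Sxx = Σx² − (Σx)²/n = 3550 − 2880.571429 = 669.428571
Sxy = Σxy − (Σx)(Σy)/n = 4086.8 − 5116.057143 = -1029.257143
b = Sxy/Sxx = -1029.257143/669.428571 = -1.537516
a = ȳ − b·x̄ = 36.028571 − (-1.537516)·20.285714 = 67.218182
ŷ(30) = a + b·30 = 67.218182 + (-1.537516)·30 = 21.092702

21.093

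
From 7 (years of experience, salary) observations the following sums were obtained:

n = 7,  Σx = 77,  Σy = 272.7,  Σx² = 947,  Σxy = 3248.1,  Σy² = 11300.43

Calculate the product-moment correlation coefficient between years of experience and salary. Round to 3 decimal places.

Sxx = Σx² − (Σx)²/n = 947 − 847 = 100
Sxy = Σxy − (Σx)(Σy)/n = 3248.1 − 2999.7 = 248.4
Syy = Σy² − (Σy)²/n = 11300.43 − 10623.612857 = 676.817143
r = Sxy/√(Sxx·Syy) = 248.4/√(67681.714286) = 248.4/260.157095 = 0.954808

0.955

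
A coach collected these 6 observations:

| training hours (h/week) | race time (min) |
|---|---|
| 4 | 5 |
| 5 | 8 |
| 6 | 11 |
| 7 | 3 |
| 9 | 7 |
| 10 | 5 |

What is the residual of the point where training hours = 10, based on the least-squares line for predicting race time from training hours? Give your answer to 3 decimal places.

-0.733

n = 6, Σx = 41, Σy = 39, Σxy = 260, Σx² = 307
Sxx = Σx² − (Σx)²/n = 307 − 280.166667 = 26.833333
Sxy = Σxy − (Σx)(Σy)/n = 260 − 266.5 = -6.5
b = Sxy/Sxx = -6.5/26.833333 = -0.242236
a = ȳ − b·x̄ = 6.5 − (-0.242236)·6.833333 = 8.155280
ŷ(10) = 8.155280 + (-0.242236)·10 = 5.732919
residual = y − ŷ = 5 − 5.732919 = -0.732919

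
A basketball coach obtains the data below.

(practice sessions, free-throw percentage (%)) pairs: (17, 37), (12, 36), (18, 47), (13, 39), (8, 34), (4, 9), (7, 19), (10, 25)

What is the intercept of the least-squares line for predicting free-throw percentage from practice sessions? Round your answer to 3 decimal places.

5.902

n = 8, Σx = 89, Σy = 246, Σxy = 3105, Σx² = 1155
Sxx = Σx² − (Σx)²/n = 1155 − 990.125 = 164.875
Sxy = Σxy − (Σx)(Σy)/n = 3105 − 2736.75 = 368.25
b = Sxy/Sxx = 368.25/164.875 = 2.233510
a = ȳ − b·x̄ = 30.75 − 2.233510·11.125 = 5.902199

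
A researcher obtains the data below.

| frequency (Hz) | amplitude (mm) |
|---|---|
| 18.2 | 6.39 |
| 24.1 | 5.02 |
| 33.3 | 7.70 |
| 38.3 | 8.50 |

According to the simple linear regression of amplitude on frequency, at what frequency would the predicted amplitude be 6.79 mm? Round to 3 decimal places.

27.643

n = 4, Σx = 113.9, Σy = 27.61, Σxy = 819.24, Σx² = 3487.83
Sxx = Σx² − (Σx)²/n = 3487.83 − 3243.3025 = 244.5275
Sxy = Σxy − (Σx)(Σy)/n = 819.24 − 786.19475 = 33.04525
b = Sxy/Sxx = 33.04525/244.5275 = 0.135139
a = ȳ − b·x̄ = 6.9025 − 0.135139·28.475 = 3.054411
Set a + b·x = 6.79: x = (6.79 − 3.054411) / 0.135139 = 27.642525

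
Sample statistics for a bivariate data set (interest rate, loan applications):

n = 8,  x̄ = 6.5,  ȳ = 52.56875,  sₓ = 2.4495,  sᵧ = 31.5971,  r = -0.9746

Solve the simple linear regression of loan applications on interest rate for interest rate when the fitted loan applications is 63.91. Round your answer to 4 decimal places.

b = r · sᵧ/sₓ = -0.9746 · 31.5971/2.4495 = -12.571763
a = ȳ − b·x̄ = 52.56875 − (-12.571763)·6.5 = 134.285210
Set a + b·x = 63.91: x = (63.91 − 134.285210) / (-12.571763) = 5.597879

5.5979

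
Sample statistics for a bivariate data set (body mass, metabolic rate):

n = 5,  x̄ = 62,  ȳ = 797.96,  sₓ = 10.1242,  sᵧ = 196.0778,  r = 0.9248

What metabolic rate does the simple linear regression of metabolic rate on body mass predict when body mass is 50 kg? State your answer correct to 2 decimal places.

b = r · sᵧ/sₓ = 0.9248 · 196.0778/10.1242 = 17.910823
a = ȳ − b·x̄ = 797.96 − 17.910823·62 = -312.510997
ŷ(50) = a + b·50 = -312.510997 + 17.910823·50 = 583.030130

583.03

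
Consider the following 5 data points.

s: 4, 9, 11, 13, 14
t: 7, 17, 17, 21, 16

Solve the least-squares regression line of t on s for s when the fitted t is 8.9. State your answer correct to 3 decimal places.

4.137

n = 5, Σx = 51, Σy = 78, Σxy = 865, Σx² = 583
Sxx = Σx² − (Σx)²/n = 583 − 520.2 = 62.8
Sxy = Σxy − (Σx)(Σy)/n = 865 − 795.6 = 69.4
b = Sxy/Sxx = 69.4/62.8 = 1.105096
a = ȳ − b·x̄ = 15.6 − 1.105096·10.2 = 4.328025
Set a + b·x = 8.9: x = (8.9 − 4.328025) / 1.105096 = 4.137176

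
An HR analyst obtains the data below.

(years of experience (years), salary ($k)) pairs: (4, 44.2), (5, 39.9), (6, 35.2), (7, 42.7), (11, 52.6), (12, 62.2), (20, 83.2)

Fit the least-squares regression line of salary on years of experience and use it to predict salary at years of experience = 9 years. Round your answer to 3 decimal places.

50.617

n = 7, Σx = 65, Σy = 360, Σxy = 3875.4, Σx² = 791
Sxx = Σx² − (Σx)²/n = 791 − 603.571429 = 187.428571
Sxy = Σxy − (Σx)(Σy)/n = 3875.4 − 3342.857143 = 532.542857
b = Sxy/Sxx = 532.542857/187.428571 = 2.841311
a = ȳ − b·x̄ = 51.428571 − 2.841311·9.285714 = 25.044970
ŷ(9) = a + b·9 = 25.044970 + 2.841311·9 = 50.616768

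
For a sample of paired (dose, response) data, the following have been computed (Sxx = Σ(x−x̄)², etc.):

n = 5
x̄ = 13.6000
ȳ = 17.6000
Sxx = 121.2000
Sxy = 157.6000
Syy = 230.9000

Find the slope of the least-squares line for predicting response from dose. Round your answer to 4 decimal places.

b = Sxy/Sxx = 157.6/121.2 = 1.300330

1.3003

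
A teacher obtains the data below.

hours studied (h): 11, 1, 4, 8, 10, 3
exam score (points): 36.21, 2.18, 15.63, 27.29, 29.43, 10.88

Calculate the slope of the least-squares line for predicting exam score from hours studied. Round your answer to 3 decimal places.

n = 6, Σx = 37, Σy = 121.62, Σxy = 1008.27, Σx² = 311
Sxx = Σx² − (Σx)²/n = 311 − 228.166667 = 82.833333
Sxy = Σxy − (Σx)(Σy)/n = 1008.27 − 749.99 = 258.28
b = Sxy/Sxx = 258.28/82.833333 = 3.118068

3.118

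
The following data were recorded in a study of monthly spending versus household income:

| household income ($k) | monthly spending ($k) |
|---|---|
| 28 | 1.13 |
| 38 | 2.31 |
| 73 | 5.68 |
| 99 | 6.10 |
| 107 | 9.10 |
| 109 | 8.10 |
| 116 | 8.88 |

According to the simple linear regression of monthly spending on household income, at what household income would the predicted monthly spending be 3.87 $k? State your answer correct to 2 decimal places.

57.71

n = 7, Σx = 570, Σy = 41.3, Σxy = 4024.64, Σx² = 54144
Sxx = Σx² − (Σx)²/n = 54144 − 46414.285714 = 7729.714286
Sxy = Σxy − (Σx)(Σy)/n = 4024.64 − 3363 = 661.64
b = Sxy/Sxx = 661.64/7729.714286 = 0.085597
a = ȳ − b·x̄ = 5.9 − 0.085597·81.428571 = -1.070038
Set a + b·x = 3.87: x = (3.87 − (-1.070038)) / 0.085597 = 57.712774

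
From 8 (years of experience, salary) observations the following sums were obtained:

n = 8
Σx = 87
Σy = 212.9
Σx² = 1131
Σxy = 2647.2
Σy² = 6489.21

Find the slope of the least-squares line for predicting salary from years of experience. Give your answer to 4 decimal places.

Sxx = Σx² − (Σx)²/n = 1131 − 946.125 = 184.875
Sxy = Σxy − (Σx)(Σy)/n = 2647.2 − 2315.2875 = 331.9125
b = Sxy/Sxx = 331.9125/184.875 = 1.795335

1.7953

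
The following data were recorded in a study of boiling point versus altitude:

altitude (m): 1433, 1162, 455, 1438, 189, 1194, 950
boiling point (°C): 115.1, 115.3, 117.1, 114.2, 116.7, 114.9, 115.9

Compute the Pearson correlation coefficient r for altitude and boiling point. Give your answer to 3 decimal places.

-0.921

n = 7, Σx = 6821, Σy = 809.2, Σxy = 785768.9, Σx² = 8042459, Σy² = 93549.86
Sxx = Σx² − (Σx)²/n = 8042459 − 6646577.285714 = 1395881.714286
Sxy = Σxy − (Σx)(Σy)/n = 785768.9 − 788507.6 = -2738.7
Syy = Σy² − (Σy)²/n = 93549.86 − 93543.52 = 6.34
r = Sxy/√(Sxx·Syy) = -2738.7/√(8849890.068571) = -2738.7/2974.876480 = -0.920610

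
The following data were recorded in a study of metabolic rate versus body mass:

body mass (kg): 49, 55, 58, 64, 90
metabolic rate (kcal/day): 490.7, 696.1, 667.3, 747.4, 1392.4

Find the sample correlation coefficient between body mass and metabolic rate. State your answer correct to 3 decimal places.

n = 5, Σx = 316, Σy = 3993.9, Σxy = 274182.8, Σx² = 20986, Σy² = 3668015.51
Sxx = Σx² − (Σx)²/n = 20986 − 19971.2 = 1014.8
Sxy = Σxy − (Σx)(Σy)/n = 274182.8 − 252414.48 = 21768.32
Syy = Σy² − (Σy)²/n = 3668015.51 − 3190247.442 = 477768.068
r = Sxy/√(Sxx·Syy) = 21768.32/√(484839035.4064) = 21768.32/22019.060729 = 0.988613

0.989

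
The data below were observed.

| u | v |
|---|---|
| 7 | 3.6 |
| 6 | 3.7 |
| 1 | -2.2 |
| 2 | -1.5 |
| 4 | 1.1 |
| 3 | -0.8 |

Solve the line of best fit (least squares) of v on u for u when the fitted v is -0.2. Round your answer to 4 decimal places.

n = 6, Σx = 23, Σy = 3.9, Σxy = 44.2, Σx² = 115
Sxx = Σx² − (Σx)²/n = 115 − 88.166667 = 26.833333
Sxy = Σxy − (Σx)(Σy)/n = 44.2 − 14.95 = 29.25
b = Sxy/Sxx = 29.25/26.833333 = 1.090062
a = ȳ − b·x̄ = 0.65 − 1.090062·3.833333 = -3.528571
Set a + b·x = -0.2: x = (-0.2 − (-3.528571)) / 1.090062 = 3.053561

3.0536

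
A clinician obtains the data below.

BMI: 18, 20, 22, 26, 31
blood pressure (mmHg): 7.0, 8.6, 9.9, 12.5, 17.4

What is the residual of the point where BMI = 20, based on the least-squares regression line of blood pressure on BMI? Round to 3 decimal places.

0.179

n = 5, Σx = 117, Σy = 55.4, Σxy = 1380.2, Σx² = 2845
Sxx = Σx² − (Σx)²/n = 2845 − 2737.8 = 107.2
Sxy = Σxy − (Σx)(Σy)/n = 1380.2 − 1296.36 = 83.84
b = Sxy/Sxx = 83.84/107.2 = 0.782090
a = ȳ − b·x̄ = 11.08 − 0.782090·23.4 = -7.220896
ŷ(20) = -7.220896 + 0.782090·20 = 8.420896
residual = y − ŷ = 8.6 − 8.420896 = 0.179104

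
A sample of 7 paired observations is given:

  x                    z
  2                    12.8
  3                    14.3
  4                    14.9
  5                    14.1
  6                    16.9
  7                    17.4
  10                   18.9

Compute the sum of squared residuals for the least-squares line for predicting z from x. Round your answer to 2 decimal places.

2.90

n = 7, Σx = 37, Σy = 109.3, Σxy = 610.8, Σx² = 239, Σy² = 1734.73
Sxx = Σx² − (Σx)²/n = 239 − 195.571429 = 43.428571
Sxy = Σxy − (Σx)(Σy)/n = 610.8 − 577.728571 = 33.071429
Syy = Σy² − (Σy)²/n = 1734.73 − 1706.641429 = 28.088571
b = Sxy/Sxx = 33.071429/43.428571 = 0.761513
SSE = Syy − b·Sxy = 28.088571 − 0.761513·33.071429 = 2.904243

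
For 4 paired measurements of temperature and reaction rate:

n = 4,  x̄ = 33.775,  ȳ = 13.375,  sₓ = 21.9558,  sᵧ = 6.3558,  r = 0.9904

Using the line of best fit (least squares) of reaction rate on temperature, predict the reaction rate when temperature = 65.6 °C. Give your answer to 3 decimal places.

b = r · sᵧ/sₓ = 0.9904 · 6.3558/21.9558 = 0.286703
a = ȳ − b·x̄ = 13.375 − 0.286703·33.775 = 3.691621
ŷ(65.6) = a + b·65.6 = 3.691621 + 0.286703·65.6 = 22.499309

22.499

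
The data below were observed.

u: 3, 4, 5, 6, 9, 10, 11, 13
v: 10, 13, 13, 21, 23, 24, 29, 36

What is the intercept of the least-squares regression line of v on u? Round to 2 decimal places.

n = 8, Σx = 61, Σy = 169, Σxy = 1507, Σx² = 557
Sxx = Σx² − (Σx)²/n = 557 − 465.125 = 91.875
Sxy = Σxy − (Σx)(Σy)/n = 1507 − 1288.625 = 218.375
b = Sxy/Sxx = 218.375/91.875 = 2.376871
a = ȳ − b·x̄ = 21.125 − 2.376871·7.625 = 3.001361

3.00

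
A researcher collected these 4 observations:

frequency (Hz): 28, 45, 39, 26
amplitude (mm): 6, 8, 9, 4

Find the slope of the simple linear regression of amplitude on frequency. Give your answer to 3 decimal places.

n = 4, Σx = 138, Σy = 27, Σxy = 983, Σx² = 5006
Sxx = Σx² − (Σx)²/n = 5006 − 4761 = 245
Sxy = Σxy − (Σx)(Σy)/n = 983 − 931.5 = 51.5
b = Sxy/Sxx = 51.5/245 = 0.210204

0.210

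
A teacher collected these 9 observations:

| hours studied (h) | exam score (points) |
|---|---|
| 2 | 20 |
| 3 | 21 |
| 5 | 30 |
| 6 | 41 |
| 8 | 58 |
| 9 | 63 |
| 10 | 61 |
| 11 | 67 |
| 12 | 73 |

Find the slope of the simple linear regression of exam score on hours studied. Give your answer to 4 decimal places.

5.7033

n = 9, Σx = 66, Σy = 434, Σxy = 3753, Σx² = 584
Sxx = Σx² − (Σx)²/n = 584 − 484 = 100
Sxy = Σxy − (Σx)(Σy)/n = 3753 − 3182.666667 = 570.333333
b = Sxy/Sxx = 570.333333/100 = 5.703333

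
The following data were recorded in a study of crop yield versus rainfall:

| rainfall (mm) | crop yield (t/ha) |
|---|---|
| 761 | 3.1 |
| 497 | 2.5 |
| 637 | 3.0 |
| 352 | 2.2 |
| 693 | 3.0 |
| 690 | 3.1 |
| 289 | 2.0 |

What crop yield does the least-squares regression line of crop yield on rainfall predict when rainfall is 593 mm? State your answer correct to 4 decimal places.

n = 7, Σx = 3919, Σy = 18.9, Σxy = 11083, Σx² = 2395673
Sxx = Σx² − (Σx)²/n = 2395673 − 2194080.142857 = 201592.857143
Sxy = Σxy − (Σx)(Σy)/n = 11083 − 10581.3 = 501.7
b = Sxy/Sxx = 501.7/201592.857143 = 0.002489
a = ȳ − b·x̄ = 2.7 − 0.002489·559.857143 = 1.306695
ŷ(593) = a + b·593 = 1.306695 + 0.002489·593 = 2.782482

2.7825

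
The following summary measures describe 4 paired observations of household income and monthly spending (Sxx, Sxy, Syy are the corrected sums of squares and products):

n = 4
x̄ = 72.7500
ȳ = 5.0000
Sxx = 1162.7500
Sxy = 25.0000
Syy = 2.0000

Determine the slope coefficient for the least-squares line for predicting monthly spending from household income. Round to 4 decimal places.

b = Sxy/Sxx = 25/1162.75 = 0.021501

0.0215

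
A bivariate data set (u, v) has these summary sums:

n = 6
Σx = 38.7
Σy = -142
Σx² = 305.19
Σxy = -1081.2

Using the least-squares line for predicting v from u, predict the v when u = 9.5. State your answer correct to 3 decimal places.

Sxx = Σx² − (Σx)²/n = 305.19 − 249.615 = 55.575
Sxy = Σxy − (Σx)(Σy)/n = -1081.2 − (-915.9) = -165.3
b = Sxy/Sxx = -165.3/55.575 = -2.974359
a = ȳ − b·x̄ = -23.666667 − (-2.974359)·6.45 = -4.482051
ŷ(9.5) = a + b·9.5 = -4.482051 + (-2.974359)·9.5 = -32.738462

-32.738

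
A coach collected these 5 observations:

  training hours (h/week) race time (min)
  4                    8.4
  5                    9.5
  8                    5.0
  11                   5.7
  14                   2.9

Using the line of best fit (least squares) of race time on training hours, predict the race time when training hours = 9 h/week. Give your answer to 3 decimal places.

5.951

n = 5, Σx = 42, Σy = 31.5, Σxy = 224.4, Σx² = 422
Sxx = Σx² − (Σx)²/n = 422 − 352.8 = 69.2
Sxy = Σxy − (Σx)(Σy)/n = 224.4 − 264.6 = -40.2
b = Sxy/Sxx = -40.2/69.2 = -0.580925
a = ȳ − b·x̄ = 6.3 − (-0.580925)·8.4 = 11.179769
ŷ(9) = a + b·9 = 11.179769 + (-0.580925)·9 = 5.951445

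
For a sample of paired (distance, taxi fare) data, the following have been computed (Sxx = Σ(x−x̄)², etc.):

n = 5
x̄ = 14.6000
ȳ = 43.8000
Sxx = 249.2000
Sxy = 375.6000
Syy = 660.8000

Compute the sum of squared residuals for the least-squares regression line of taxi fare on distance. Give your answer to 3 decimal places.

b = Sxy/Sxx = 375.6/249.2 = 1.507223
SSE = Syy − b·Sxy = 660.8 − 1.507223·375.6 = 94.686998

94.687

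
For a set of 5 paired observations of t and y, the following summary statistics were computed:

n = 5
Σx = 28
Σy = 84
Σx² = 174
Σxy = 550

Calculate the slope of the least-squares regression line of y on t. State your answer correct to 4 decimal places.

4.6279

Sxx = Σx² − (Σx)²/n = 174 − 156.8 = 17.2
Sxy = Σxy − (Σx)(Σy)/n = 550 − 470.4 = 79.6
b = Sxy/Sxx = 79.6/17.2 = 4.627907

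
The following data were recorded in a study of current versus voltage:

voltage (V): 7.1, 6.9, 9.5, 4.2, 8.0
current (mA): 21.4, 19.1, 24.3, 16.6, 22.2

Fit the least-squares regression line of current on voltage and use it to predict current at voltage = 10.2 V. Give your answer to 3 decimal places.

n = 5, Σx = 35.7, Σy = 103.6, Σxy = 761.9, Σx² = 269.91
Sxx = Σx² − (Σx)²/n = 269.91 − 254.898 = 15.012
Sxy = Σxy − (Σx)(Σy)/n = 761.9 − 739.704 = 22.196
b = Sxy/Sxx = 22.196/15.012 = 1.478550
a = ȳ − b·x̄ = 20.72 − 1.478550·7.14 = 10.163149
ŷ(10.2) = a + b·10.2 = 10.163149 + 1.478550·10.2 = 25.244365

25.244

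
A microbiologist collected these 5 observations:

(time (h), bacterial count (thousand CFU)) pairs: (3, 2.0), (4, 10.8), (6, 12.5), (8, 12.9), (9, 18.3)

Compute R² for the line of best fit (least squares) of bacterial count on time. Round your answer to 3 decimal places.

n = 5, Σx = 30, Σy = 56.5, Σxy = 392.1, Σx² = 206, Σy² = 778.19
Sxx = Σx² − (Σx)²/n = 206 − 180 = 26
Sxy = Σxy − (Σx)(Σy)/n = 392.1 − 339 = 53.1
Syy = Σy² − (Σy)²/n = 778.19 − 638.45 = 139.74
R² = Sxy²/(Sxx·Syy) = (53.1)²/(26·139.74) = 0.776059

0.776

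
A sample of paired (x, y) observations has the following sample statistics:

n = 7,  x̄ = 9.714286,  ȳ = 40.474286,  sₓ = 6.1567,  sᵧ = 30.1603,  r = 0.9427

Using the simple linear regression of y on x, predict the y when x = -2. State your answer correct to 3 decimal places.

-13.623

b = r · sᵧ/sₓ = 0.9427 · 30.1603/6.1567 = 4.618077
a = ȳ − b·x̄ = 40.474286 − 4.618077·9.714286 = -4.387035
ŷ(-2) = a + b·-2 = -4.387035 + 4.618077·(-2) = -13.623189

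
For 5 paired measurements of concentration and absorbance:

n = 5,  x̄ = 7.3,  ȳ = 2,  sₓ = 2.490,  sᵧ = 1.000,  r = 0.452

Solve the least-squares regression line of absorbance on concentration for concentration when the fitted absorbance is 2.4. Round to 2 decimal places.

b = r · sᵧ/sₓ = 0.452 · 1/2.49 = 0.181526
a = ȳ − b·x̄ = 2 − 0.181526·7.3 = 0.674859
Set a + b·x = 2.4: x = (2.4 − 0.674859) / 0.181526 = 9.503540

9.50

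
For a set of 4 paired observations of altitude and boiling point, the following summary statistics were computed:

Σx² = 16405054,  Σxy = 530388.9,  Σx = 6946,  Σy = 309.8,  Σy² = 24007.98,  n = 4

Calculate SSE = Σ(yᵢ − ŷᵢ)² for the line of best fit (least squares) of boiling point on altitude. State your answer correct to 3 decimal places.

0.746

Sxx = Σx² − (Σx)²/n = 16405054 − 12061729 = 4343325
Sxy = Σxy − (Σx)(Σy)/n = 530388.9 − 537967.7 = -7578.8
Syy = Σy² − (Σy)²/n = 24007.98 − 23994.01 = 13.97
b = Sxy/Sxx = -7578.8/4343325 = -0.001745
SSE = Syy − b·Sxy = 13.97 − (-0.001745)·(-7578.8) = 0.745521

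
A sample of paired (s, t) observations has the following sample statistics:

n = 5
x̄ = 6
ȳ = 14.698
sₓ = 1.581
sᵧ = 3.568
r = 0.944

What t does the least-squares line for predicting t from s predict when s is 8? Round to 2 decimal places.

b = r · sᵧ/sₓ = 0.944 · 3.568/1.581 = 2.130419
a = ȳ − b·x̄ = 14.698 − 2.130419·6 = 1.915488
ŷ(8) = a + b·8 = 1.915488 + 2.130419·8 = 18.958837

18.96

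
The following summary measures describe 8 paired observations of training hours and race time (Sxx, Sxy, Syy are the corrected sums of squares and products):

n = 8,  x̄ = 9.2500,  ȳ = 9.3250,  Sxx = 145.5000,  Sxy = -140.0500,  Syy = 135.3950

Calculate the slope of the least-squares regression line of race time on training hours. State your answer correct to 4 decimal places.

-0.9625

b = Sxy/Sxx = -140.05/145.5 = -0.962543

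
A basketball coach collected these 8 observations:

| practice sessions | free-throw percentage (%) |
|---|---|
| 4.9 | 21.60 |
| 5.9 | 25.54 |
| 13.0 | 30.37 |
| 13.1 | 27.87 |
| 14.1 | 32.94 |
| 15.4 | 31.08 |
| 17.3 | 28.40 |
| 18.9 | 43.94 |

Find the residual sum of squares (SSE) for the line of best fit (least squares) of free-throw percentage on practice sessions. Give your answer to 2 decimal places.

115.38

n = 8, Σx = 102.6, Σy = 241.74, Σxy = 3281.305, Σx² = 1491.9, Σy² = 7606.219
Sxx = Σx² − (Σx)²/n = 1491.9 − 1315.845 = 176.055
Sxy = Σxy − (Σx)(Σy)/n = 3281.305 − 3100.3155 = 180.9895
Syy = Σy² − (Σy)²/n = 7606.219 − 7304.77845 = 301.44055
b = Sxy/Sxx = 180.9895/176.055 = 1.028028
SSE = Syy − b·Sxy = 301.44055 − 1.028028·180.9895 = 115.378245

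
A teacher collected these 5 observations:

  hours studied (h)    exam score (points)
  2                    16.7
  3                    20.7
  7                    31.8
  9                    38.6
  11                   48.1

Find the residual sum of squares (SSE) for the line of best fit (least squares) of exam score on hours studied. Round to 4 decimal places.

6.7350

n = 5, Σx = 32, Σy = 155.9, Σxy = 1194.6, Σx² = 264, Σy² = 5522.19
Sxx = Σx² − (Σx)²/n = 264 − 204.8 = 59.2
Sxy = Σxy − (Σx)(Σy)/n = 1194.6 − 997.76 = 196.84
Syy = Σy² − (Σy)²/n = 5522.19 − 4860.962 = 661.228
b = Sxy/Sxx = 196.84/59.2 = 3.325
SSE = Syy − b·Sxy = 661.228 − 3.325·196.84 = 6.735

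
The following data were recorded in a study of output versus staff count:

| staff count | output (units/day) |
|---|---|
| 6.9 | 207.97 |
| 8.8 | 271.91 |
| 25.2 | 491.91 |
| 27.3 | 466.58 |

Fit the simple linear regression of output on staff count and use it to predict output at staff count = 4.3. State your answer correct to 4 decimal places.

n = 4, Σx = 68.2, Σy = 1438.37, Σxy = 28961.567, Σx² = 1505.38
Sxx = Σx² − (Σx)²/n = 1505.38 − 1162.81 = 342.57
Sxy = Σxy − (Σx)(Σy)/n = 28961.567 − 24524.2085 = 4437.3585
b = Sxy/Sxx = 4437.3585/342.57 = 12.953144
a = ȳ − b·x̄ = 359.5925 − 12.953144·17.05 = 138.741397
ŷ(4.3) = a + b·4.3 = 138.741397 + 12.953144·4.3 = 194.439915

194.4399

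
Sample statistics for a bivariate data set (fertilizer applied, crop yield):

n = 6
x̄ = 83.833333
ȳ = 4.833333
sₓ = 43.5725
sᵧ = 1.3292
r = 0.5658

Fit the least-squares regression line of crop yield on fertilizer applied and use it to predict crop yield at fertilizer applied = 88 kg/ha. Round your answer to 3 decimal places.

4.905

b = r · sᵧ/sₓ = 0.5658 · 1.3292/43.5725 = 0.017260
a = ȳ − b·x̄ = 4.833333 − 0.017260·83.833333 = 3.386370
ŷ(88) = a + b·88 = 3.386370 + 0.017260·88 = 4.905250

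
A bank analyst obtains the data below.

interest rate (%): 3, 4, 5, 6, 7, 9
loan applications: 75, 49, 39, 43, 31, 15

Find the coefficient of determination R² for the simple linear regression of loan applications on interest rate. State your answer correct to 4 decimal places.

n = 6, Σx = 34, Σy = 252, Σxy = 1226, Σx² = 216, Σy² = 12582
Sxx = Σx² − (Σx)²/n = 216 − 192.666667 = 23.333333
Sxy = Σxy − (Σx)(Σy)/n = 1226 − 1428 = -202
Syy = Σy² − (Σy)²/n = 12582 − 10584 = 1998
R² = Sxy²/(Sxx·Syy) = (-202)²/(23.333333·1998) = 0.875247

0.8752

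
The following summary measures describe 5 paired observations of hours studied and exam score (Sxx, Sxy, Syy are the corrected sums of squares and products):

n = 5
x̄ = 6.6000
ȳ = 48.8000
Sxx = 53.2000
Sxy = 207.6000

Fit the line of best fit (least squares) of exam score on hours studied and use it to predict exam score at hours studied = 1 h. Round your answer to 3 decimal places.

b = Sxy/Sxx = 207.6/53.2 = 3.902256
a = ȳ − b·x̄ = 48.8 − 3.902256·6.6 = 23.045113
ŷ(1) = a + b·1 = 23.045113 + 3.902256·1 = 26.947368

26.947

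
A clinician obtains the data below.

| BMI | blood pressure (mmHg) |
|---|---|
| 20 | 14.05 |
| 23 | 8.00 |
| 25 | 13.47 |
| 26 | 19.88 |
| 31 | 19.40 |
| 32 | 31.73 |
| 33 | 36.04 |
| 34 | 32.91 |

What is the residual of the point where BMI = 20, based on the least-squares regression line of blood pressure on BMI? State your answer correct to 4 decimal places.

6.1665

n = 8, Σx = 224, Σy = 175.48, Σxy = 5243.65, Σx² = 6460
Sxx = Σx² − (Σx)²/n = 6460 − 6272 = 188
Sxy = Σxy − (Σx)(Σy)/n = 5243.65 − 4913.44 = 330.21
b = Sxy/Sxx = 330.21/188 = 1.756436
a = ȳ − b·x̄ = 21.935 − 1.756436·28 = -27.245213
ŷ(20) = -27.245213 + 1.756436·20 = 7.883511
residual = y − ŷ = 14.05 − 7.883511 = 6.166489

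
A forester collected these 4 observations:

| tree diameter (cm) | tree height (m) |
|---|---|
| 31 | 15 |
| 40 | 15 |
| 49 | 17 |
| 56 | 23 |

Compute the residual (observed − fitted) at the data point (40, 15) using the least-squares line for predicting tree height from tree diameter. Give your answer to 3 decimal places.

n = 4, Σx = 176, Σy = 70, Σxy = 3186, Σx² = 8098
Sxx = Σx² − (Σx)²/n = 8098 − 7744 = 354
Sxy = Σxy − (Σx)(Σy)/n = 3186 − 3080 = 106
b = Sxy/Sxx = 106/354 = 0.299435
a = ȳ − b·x̄ = 17.5 − 0.299435·44 = 4.324859
ŷ(40) = 4.324859 + 0.299435·40 = 16.302260
residual = y − ŷ = 15 − 16.302260 = -1.302260

-1.302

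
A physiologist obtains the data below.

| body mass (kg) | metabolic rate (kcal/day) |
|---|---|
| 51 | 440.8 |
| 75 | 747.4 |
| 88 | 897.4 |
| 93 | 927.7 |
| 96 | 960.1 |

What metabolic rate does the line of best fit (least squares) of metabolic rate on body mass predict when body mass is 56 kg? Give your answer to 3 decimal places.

n = 5, Σx = 403, Σy = 3973.4, Σxy = 335952.7, Σx² = 33835
Sxx = Σx² − (Σx)²/n = 33835 − 32481.8 = 1353.2
Sxy = Σxy − (Σx)(Σy)/n = 335952.7 − 320256.04 = 15696.66
b = Sxy/Sxx = 15696.66/1353.2 = 11.599660
a = ȳ − b·x̄ = 794.68 − 11.599660·80.6 = -140.252601
ŷ(56) = a + b·56 = -140.252601 + 11.599660·56 = 509.328362

509.328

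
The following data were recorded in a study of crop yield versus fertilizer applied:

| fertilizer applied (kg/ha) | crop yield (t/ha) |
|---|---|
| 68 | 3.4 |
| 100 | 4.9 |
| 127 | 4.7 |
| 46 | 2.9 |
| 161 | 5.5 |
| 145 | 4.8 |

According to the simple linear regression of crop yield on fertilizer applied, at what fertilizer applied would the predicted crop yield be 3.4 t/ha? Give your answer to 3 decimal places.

61.089

n = 6, Σx = 647, Σy = 26.2, Σxy = 3033, Σx² = 79815
Sxx = Σx² − (Σx)²/n = 79815 − 69768.166667 = 10046.833333
Sxy = Σxy − (Σx)(Σy)/n = 3033 − 2825.233333 = 207.766667
b = Sxy/Sxx = 207.766667/10046.833333 = 0.020680
a = ȳ − b·x̄ = 4.366667 − 0.020680·107.833333 = 2.136693
Set a + b·x = 3.4: x = (3.4 − 2.136693) / 0.020680 = 61.088882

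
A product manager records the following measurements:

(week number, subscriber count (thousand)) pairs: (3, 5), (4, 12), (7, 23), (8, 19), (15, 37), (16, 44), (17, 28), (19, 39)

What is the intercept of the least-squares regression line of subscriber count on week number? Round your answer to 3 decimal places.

n = 8, Σx = 89, Σy = 207, Σxy = 2852, Σx² = 1269
Sxx = Σx² − (Σx)²/n = 1269 − 990.125 = 278.875
Sxy = Σxy − (Σx)(Σy)/n = 2852 − 2302.875 = 549.125
b = Sxy/Sxx = 549.125/278.875 = 1.969072
a = ȳ − b·x̄ = 25.875 − 1.969072·11.125 = 3.969072

3.969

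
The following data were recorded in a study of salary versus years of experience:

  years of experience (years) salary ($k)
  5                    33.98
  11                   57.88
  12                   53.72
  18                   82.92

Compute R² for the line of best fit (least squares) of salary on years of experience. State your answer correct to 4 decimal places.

0.9685

n = 4, Σx = 46, Σy = 228.5, Σxy = 2943.78, Σx² = 614, Σy² = 14266.2996
Sxx = Σx² − (Σx)²/n = 614 − 529 = 85
Sxy = Σxy − (Σx)(Σy)/n = 2943.78 − 2627.75 = 316.03
Syy = Σy² − (Σy)²/n = 14266.2996 − 13053.0625 = 1213.2371
R² = Sxy²/(Sxx·Syy) = (316.03)²/(85·1213.2371) = 0.968483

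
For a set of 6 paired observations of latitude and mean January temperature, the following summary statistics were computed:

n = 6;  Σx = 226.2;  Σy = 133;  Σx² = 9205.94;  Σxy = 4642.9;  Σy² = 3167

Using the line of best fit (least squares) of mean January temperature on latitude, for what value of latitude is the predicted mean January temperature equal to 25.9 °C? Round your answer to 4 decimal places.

Sxx = Σx² − (Σx)²/n = 9205.94 − 8527.74 = 678.2
Sxy = Σxy − (Σx)(Σy)/n = 4642.9 − 5014.1 = -371.2
b = Sxy/Sxx = -371.2/678.2 = -0.547331
a = ȳ − b·x̄ = 22.166667 − (-0.547331)·37.7 = 42.801052
Set a + b·x = 25.9: x = (25.9 − 42.801052) / (-0.547331) = 30.879023

30.8790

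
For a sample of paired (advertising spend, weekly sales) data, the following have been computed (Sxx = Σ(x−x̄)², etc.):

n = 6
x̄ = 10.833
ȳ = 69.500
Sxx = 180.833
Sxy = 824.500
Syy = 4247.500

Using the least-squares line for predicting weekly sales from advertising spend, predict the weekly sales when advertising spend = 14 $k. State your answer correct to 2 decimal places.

b = Sxy/Sxx = 824.5/180.833 = 4.559455
a = ȳ − b·x̄ = 69.5 − 4.559455·10.833 = 20.107420
ŷ(14) = a + b·14 = 20.107420 + 4.559455·14 = 83.939795

83.94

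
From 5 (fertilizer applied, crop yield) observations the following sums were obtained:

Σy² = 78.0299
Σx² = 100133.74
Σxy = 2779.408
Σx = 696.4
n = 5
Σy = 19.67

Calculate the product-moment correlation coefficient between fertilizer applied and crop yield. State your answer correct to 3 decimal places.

Sxx = Σx² − (Σx)²/n = 100133.74 − 96994.592 = 3139.148
Sxy = Σxy − (Σx)(Σy)/n = 2779.408 − 2739.6376 = 39.7704
Syy = Σy² − (Σy)²/n = 78.0299 − 77.38178 = 0.64812
r = Sxy/√(Sxx·Syy) = 39.7704/√(2034.544602) = 39.7704/45.105926 = 0.881711

0.882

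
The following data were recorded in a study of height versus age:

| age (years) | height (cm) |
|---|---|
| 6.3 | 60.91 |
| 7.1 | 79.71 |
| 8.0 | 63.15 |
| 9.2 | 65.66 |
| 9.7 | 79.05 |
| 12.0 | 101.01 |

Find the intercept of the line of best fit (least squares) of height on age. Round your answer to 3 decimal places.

25.067

n = 6, Σx = 52.3, Σy = 449.49, Σxy = 4037.851, Σx² = 476.83
Sxx = Σx² − (Σx)²/n = 476.83 − 455.881667 = 20.948333
Sxy = Σxy − (Σx)(Σy)/n = 4037.851 − 3918.0545 = 119.7965
b = Sxy/Sxx = 119.7965/20.948333 = 5.718665
a = ȳ − b·x̄ = 74.915 − 5.718665·8.716667 = 25.067304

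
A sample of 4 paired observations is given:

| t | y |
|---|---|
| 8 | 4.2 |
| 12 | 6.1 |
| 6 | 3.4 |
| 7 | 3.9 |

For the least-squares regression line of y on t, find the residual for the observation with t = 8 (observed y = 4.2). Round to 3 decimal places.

n = 4, Σx = 33, Σy = 17.6, Σxy = 154.5, Σx² = 293
Sxx = Σx² − (Σx)²/n = 293 − 272.25 = 20.75
Sxy = Σxy − (Σx)(Σy)/n = 154.5 − 145.2 = 9.3
b = Sxy/Sxx = 9.3/20.75 = 0.448193
a = ȳ − b·x̄ = 4.4 − 0.448193·8.25 = 0.702410
ŷ(8) = 0.702410 + 0.448193·8 = 4.287952
residual = y − ŷ = 4.2 − 4.287952 = -0.087952

-0.088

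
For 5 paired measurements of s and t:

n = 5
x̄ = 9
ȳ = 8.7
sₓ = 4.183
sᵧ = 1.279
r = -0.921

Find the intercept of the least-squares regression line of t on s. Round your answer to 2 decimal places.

b = r · sᵧ/sₓ = -0.921 · 1.279/4.183 = -0.281606
a = ȳ − b·x̄ = 8.7 − (-0.281606)·9 = 11.234456

11.23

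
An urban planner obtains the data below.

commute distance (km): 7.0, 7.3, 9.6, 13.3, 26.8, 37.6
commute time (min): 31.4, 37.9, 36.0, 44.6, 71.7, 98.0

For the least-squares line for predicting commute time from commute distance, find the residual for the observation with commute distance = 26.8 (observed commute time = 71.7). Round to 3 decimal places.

n = 6, Σx = 101.6, Σy = 319.6, Σxy = 7041.61, Σx² = 2503.34
Sxx = Σx² − (Σx)²/n = 2503.34 − 1720.426667 = 782.913333
Sxy = Σxy − (Σx)(Σy)/n = 7041.61 − 5411.893333 = 1629.716667
b = Sxy/Sxx = 1629.716667/782.913333 = 2.081605
a = ȳ − b·x̄ = 53.266667 − 2.081605·16.933333 = 18.018148
ŷ(26.8) = 18.018148 + 2.081605·26.8 = 73.805174
residual = y − ŷ = 71.7 − 73.805174 = -2.105174

-2.105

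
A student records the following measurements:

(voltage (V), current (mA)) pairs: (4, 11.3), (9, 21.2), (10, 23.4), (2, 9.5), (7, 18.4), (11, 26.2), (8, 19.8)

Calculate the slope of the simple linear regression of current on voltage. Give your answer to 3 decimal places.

n = 7, Σx = 51, Σy = 129.8, Σxy = 1064.4, Σx² = 435
Sxx = Σx² − (Σx)²/n = 435 − 371.571429 = 63.428571
Sxy = Σxy − (Σx)(Σy)/n = 1064.4 − 945.685714 = 118.714286
b = Sxy/Sxx = 118.714286/63.428571 = 1.871622

1.872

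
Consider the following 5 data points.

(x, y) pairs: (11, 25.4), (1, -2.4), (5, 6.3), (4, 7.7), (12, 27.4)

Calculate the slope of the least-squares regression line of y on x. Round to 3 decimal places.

2.725

n = 5, Σx = 33, Σy = 64.4, Σxy = 668.1, Σx² = 307
Sxx = Σx² − (Σx)²/n = 307 − 217.8 = 89.2
Sxy = Σxy − (Σx)(Σy)/n = 668.1 − 425.04 = 243.06
b = Sxy/Sxx = 243.06/89.2 = 2.724888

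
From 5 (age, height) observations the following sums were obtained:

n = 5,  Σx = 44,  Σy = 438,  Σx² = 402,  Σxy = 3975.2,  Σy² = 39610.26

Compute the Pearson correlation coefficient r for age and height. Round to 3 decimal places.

0.891

Sxx = Σx² − (Σx)²/n = 402 − 387.2 = 14.8
Sxy = Σxy − (Σx)(Σy)/n = 3975.2 − 3854.4 = 120.8
Syy = Σy² − (Σy)²/n = 39610.26 − 38368.8 = 1241.46
r = Sxy/√(Sxx·Syy) = 120.8/√(18373.608) = 120.8/135.549283 = 0.891189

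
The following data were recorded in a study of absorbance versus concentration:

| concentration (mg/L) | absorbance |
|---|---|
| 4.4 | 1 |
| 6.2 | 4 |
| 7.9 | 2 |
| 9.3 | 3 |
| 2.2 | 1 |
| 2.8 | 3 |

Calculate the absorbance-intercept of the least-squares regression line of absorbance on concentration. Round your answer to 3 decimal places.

1.383

n = 6, Σx = 32.8, Σy = 14, Σxy = 83.5, Σx² = 219.38
Sxx = Σx² − (Σx)²/n = 219.38 − 179.306667 = 40.073333
Sxy = Σxy − (Σx)(Σy)/n = 83.5 − 76.533333 = 6.966667
b = Sxy/Sxx = 6.966667/40.073333 = 0.173848
a = ȳ − b·x̄ = 2.333333 − 0.173848·5.466667 = 1.382965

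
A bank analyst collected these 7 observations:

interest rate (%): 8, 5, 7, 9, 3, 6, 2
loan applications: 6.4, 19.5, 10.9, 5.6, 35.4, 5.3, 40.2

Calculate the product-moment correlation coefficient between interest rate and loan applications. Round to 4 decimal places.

-0.9321

n = 7, Σx = 40, Σy = 123.3, Σxy = 493.8, Σx² = 268, Σy² = 3468.67
Sxx = Σx² − (Σx)²/n = 268 − 228.571429 = 39.428571
Sxy = Σxy − (Σx)(Σy)/n = 493.8 − 704.571429 = -210.771429
Syy = Σy² − (Σy)²/n = 3468.67 − 2171.841429 = 1296.828571
r = Sxy/√(Sxx·Syy) = -210.771429/√(51132.097959) = -210.771429/226.124076 = -0.932105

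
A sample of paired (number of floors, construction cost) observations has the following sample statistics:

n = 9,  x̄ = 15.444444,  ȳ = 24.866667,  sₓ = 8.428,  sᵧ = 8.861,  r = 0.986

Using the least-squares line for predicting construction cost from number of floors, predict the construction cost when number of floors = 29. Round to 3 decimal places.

b = r · sᵧ/sₓ = 0.986 · 8.861/8.428 = 1.036657
a = ȳ − b·x̄ = 24.866667 − 1.036657·15.444444 = 8.856075
ŷ(29) = a + b·29 = 8.856075 + 1.036657·29 = 38.919130

38.919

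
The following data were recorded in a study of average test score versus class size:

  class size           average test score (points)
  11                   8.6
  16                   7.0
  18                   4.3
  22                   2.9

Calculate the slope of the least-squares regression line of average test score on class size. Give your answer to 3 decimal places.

n = 4, Σx = 67, Σy = 22.8, Σxy = 347.8, Σx² = 1185
Sxx = Σx² − (Σx)²/n = 1185 − 1122.25 = 62.75
Sxy = Σxy − (Σx)(Σy)/n = 347.8 − 381.9 = -34.1
b = Sxy/Sxx = -34.1/62.75 = -0.543426

-0.543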